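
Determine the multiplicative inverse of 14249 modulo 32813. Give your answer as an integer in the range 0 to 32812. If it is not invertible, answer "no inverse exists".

Run Euclid on (32813, 14249):
32813 = 2·14249 + 4315
14249 = 3·4315 + 1304
4315 = 3·1304 + 403
1304 = 3·403 + 95
403 = 4·95 + 23
95 = 4·23 + 3
23 = 7·3 + 2
3 = 1·2 + 1
2 = 2·1 + 0
Since gcd(14249, 32813) = 1, back-substitute to write 1 as a combination:
1 = 3 − 2
1 = −23 + 8·3
1 = 8·95 − 33·23
1 = −33·403 + 140·95
1 = 140·1304 − 453·403
1 = −453·4315 + 1499·1304
1 = 1499·14249 − 4950·4315
1 = −4950·32813 + 11399·14249
So 14249·11399 ≡ 1 (mod 32813).

11399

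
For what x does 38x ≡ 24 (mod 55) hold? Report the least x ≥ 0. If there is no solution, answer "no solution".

18

First find gcd(38, 55):
55 = 1*38 + 17
38 = 2*17 + 4
17 = 4*4 + 1
4 = 4*1 + 0
gcd = 1, so a unique solution mod 55 exists.
Back-substitute for the Bézout coefficients:
1 = 17 − 4·4
1 = −4·38 + 9·17
1 = 9·55 − 13·38
So 38·(-13) ≡ 1 (mod 55), giving 38⁻¹ ≡ 42.
x ≡ 38⁻¹·24 ≡ 42·24 ≡ 18 (mod 55).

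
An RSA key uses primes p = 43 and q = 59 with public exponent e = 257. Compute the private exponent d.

φ(n) = (p−1)(q−1) = 42·58 = 2436.
Need d with 257·d ≡ 1 (mod 2436). Apply the extended Euclidean algorithm:
2436 = 9×257 + 123
257 = 2×123 + 11
123 = 11×11 + 2
11 = 5×2 + 1
2 = 2×1 + 0
Back-substitute:
1 = 11 − 5·2
1 = −5·123 + 56·11
1 = 56·257 − 117·123
1 = −117·2436 + 1109·257
So 257·1109 ≡ 1 (mod 2436), hence d = 1109.

1109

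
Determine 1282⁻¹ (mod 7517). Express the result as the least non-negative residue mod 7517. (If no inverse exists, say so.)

5670

Apply the Euclidean algorithm to 7517 and 1282:
7517 = 5×1282 + 1107
1282 = 1×1107 + 175
1107 = 6×175 + 57
175 = 3×57 + 4
57 = 14×4 + 1
4 = 4×1 + 0
The gcd is 1. Working backward:
1 = 57 − 14·4
1 = −14·175 + 43·57
1 = 43·1107 − 272·175
1 = −272·1282 + 315·1107
1 = 315·7517 − 1847·1282
So 1282·(-1847) ≡ 1 (mod 7517), and -1847 ≡ 5670 (mod 7517).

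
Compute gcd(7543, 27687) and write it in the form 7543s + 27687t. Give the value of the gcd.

1

Euclidean algorithm:
27687 = 3*7543 + 5058
7543 = 1*5058 + 2485
5058 = 2*2485 + 88
2485 = 28*88 + 21
88 = 4*21 + 4
21 = 5*4 + 1
4 = 4*1 + 0
gcd(7543, 27687) = 1.
Express as a combination:
1 = 21 − 5·4
1 = −5·88 + 21·21
1 = 21·2485 − 593·88
1 = −593·5058 + 1207·2485
1 = 1207·7543 − 1800·5058
1 = −1800·27687 + 6607·7543
So 1 = (-1800)·27687 + (6607)·7543.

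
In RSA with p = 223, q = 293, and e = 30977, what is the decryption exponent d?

42305

φ(n) = (p−1)(q−1) = 222·292 = 64824.
Need d with 30977·d ≡ 1 (mod 64824). Apply the extended Euclidean algorithm:
64824 = 2*30977 + 2870
30977 = 10*2870 + 2277
2870 = 1*2277 + 593
2277 = 3*593 + 498
593 = 1*498 + 95
498 = 5*95 + 23
95 = 4*23 + 3
23 = 7*3 + 2
3 = 1*2 + 1
2 = 2*1 + 0
Back-substitute:
1 = 3 − 2
1 = −23 + 8·3
1 = 8·95 − 33·23
1 = −33·498 + 173·95
1 = 173·593 − 206·498
1 = −206·2277 + 791·593
1 = 791·2870 − 997·2277
1 = −997·30977 + 10761·2870
1 = 10761·64824 − 22519·30977
So 30977·(-22519) ≡ 1 (mod 64824), hence d ≡ -22519 ≡ 42305 (mod 64824).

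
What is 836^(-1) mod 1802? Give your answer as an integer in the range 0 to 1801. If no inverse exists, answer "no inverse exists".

Compute gcd(836, 1802):
1802 = 2·836 + 130
836 = 6·130 + 56
130 = 2·56 + 18
56 = 3·18 + 2
18 = 9·2 + 0
The gcd is 2, not 1, hence no inverse exists.

no inverse exists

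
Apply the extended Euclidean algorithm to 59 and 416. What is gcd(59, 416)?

1

Euclidean algorithm:
416 = 7·59 + 3
59 = 19·3 + 2
3 = 1·2 + 1
2 = 2·1 + 0
gcd(59, 416) = 1.
Working backward:
1 = 3 − 2
1 = −59 + 20·3
1 = 20·416 − 141·59
So 1 = (20)·416 + (-141)·59.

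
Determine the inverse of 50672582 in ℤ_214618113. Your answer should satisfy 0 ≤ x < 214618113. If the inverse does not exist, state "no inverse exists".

Extended Euclidean algorithm:
214618113 = 4×50672582 + 11927785
50672582 = 4×11927785 + 2961442
11927785 = 4×2961442 + 82017
2961442 = 36×82017 + 8830
82017 = 9×8830 + 2547
8830 = 3×2547 + 1189
2547 = 2×1189 + 169
1189 = 7×169 + 6
169 = 28×6 + 1
6 = 6×1 + 0
gcd = 1, so the inverse exists. Back-substitute:
1 = 169 − 28·6
1 = −28·1189 + 197·169
1 = 197·2547 − 422·1189
1 = −422·8830 + 1463·2547
1 = 1463·82017 − 13589·8830
1 = −13589·2961442 + 490667·82017
1 = 490667·11927785 − 1976257·2961442
1 = −1976257·50672582 + 8395695·11927785
1 = 8395695·214618113 − 35559037·50672582
So 50672582·(-35559037) ≡ 1 (mod 214618113), and -35559037 ≡ 179059076 (mod 214618113).

179059076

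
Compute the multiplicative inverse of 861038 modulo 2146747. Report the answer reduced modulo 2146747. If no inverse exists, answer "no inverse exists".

gcd(2146747, 861038) by repeated division:
2146747 = 2×861038 + 424671
861038 = 2×424671 + 11696
424671 = 36×11696 + 3615
11696 = 3×3615 + 851
3615 = 4×851 + 211
851 = 4×211 + 7
211 = 30×7 + 1
7 = 7×1 + 0
Since gcd(861038, 2146747) = 1, back-substitute to write 1 as a combination:
1 = 211 − 30·7
1 = −30·851 + 121·211
1 = 121·3615 − 514·851
1 = −514·11696 + 1663·3615
1 = 1663·424671 − 60382·11696
1 = −60382·861038 + 122427·424671
1 = 122427·2146747 − 305236·861038
Hence 861038⁻¹ ≡ -305236 ≡ 1841511 (mod 2146747).

1841511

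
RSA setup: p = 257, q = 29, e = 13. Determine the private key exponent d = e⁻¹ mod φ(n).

2757

φ(n) = (p−1)(q−1) = 256·28 = 7168.
Need d with 13·d ≡ 1 (mod 7168). Apply the extended Euclidean algorithm:
7168 = 551·13 + 5
13 = 2·5 + 3
5 = 1·3 + 2
3 = 1·2 + 1
2 = 2·1 + 0
Back-substitute:
1 = 3 − 2
1 = −5 + 2·3
1 = 2·13 − 5·5
1 = −5·7168 + 2757·13
So 13·2757 ≡ 1 (mod 7168), hence d = 2757.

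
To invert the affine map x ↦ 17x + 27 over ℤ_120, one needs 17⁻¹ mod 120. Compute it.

113

Run Euclid on (120, 17):
120 = 7·17 + 1
17 = 17·1 + 0
Since gcd(17, 120) = 1, back-substitute to write 1 as a combination:
1 = 120 − 7·17
Thus 17·(-7) ≡ 1 (mod 120); reducing, -7 mod 120 = 113.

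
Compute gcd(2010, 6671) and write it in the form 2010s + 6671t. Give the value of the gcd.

1

Apply Euclid's algorithm to 6671 and 2010:
6671 = 3·2010 + 641
2010 = 3·641 + 87
641 = 7·87 + 32
87 = 2·32 + 23
32 = 1·23 + 9
23 = 2·9 + 5
9 = 1·5 + 4
5 = 1·4 + 1
4 = 4·1 + 0
gcd(2010, 6671) = 1.
Back-substituting:
1 = 5 − 4
1 = −9 + 2·5
1 = 2·23 − 5·9
1 = −5·32 + 7·23
1 = 7·87 − 19·32
1 = −19·641 + 140·87
1 = 140·2010 − 439·641
1 = −439·6671 + 1457·2010
So 1 = (-439)·6671 + (1457)·2010.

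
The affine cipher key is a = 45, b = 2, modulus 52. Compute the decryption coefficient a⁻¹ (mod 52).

37

Apply the Euclidean algorithm to 52 and 45:
52 = 1×45 + 7
45 = 6×7 + 3
7 = 2×3 + 1
3 = 3×1 + 0
Since gcd(45, 52) = 1, back-substitute to write 1 as a combination:
1 = 7 − 2·3
1 = −2·45 + 13·7
1 = 13·52 − 15·45
Thus 45·(-15) ≡ 1 (mod 52); reducing, -15 mod 52 = 37.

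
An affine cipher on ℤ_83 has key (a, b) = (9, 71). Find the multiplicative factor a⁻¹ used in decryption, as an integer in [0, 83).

37

Apply the Euclidean algorithm to 83 and 9:
83 = 9×9 + 2
9 = 4×2 + 1
2 = 2×1 + 0
gcd = 1, so the inverse exists. Back-substitute:
1 = 9 − 4·2
1 = −4·83 + 37·9
So 9·37 ≡ 1 (mod 83).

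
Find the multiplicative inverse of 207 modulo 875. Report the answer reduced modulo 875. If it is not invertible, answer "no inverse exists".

Extended Euclidean algorithm:
875 = 4*207 + 47
207 = 4*47 + 19
47 = 2*19 + 9
19 = 2*9 + 1
9 = 9*1 + 0
gcd = 1, so the inverse exists. Back-substitute:
1 = 19 − 2·9
1 = −2·47 + 5·19
1 = 5·207 − 22·47
1 = −22·875 + 93·207
So 207·93 ≡ 1 (mod 875).

93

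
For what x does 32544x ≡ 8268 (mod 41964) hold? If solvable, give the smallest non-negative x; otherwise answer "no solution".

1144

First find gcd(32544, 41964):
41964 = 1×32544 + 9420
32544 = 3×9420 + 4284
9420 = 2×4284 + 852
4284 = 5×852 + 24
852 = 35×24 + 12
24 = 2×12 + 0
gcd = 12 and 12 | 8268, so solutions exist. Divide through by 12: 2712x ≡ 689 (mod 3497).
Now find 2712⁻¹ mod 3497:
3497 = 1×2712 + 785
2712 = 3×785 + 357
785 = 2×357 + 71
357 = 5×71 + 2
71 = 35×2 + 1
2 = 2×1 + 0
Back-substitute:
1 = 71 − 35·2
1 = −35·357 + 176·71
1 = 176·785 − 387·357
1 = −387·2712 + 1337·785
1 = 1337·3497 − 1724·2712
So 2712·(-1724) ≡ 1 (mod 3497), i.e. 2712⁻¹ ≡ 1773.
Then x ≡ 1773·689 ≡ 1144 (mod 3497); the smallest non-negative solution is x = 1144.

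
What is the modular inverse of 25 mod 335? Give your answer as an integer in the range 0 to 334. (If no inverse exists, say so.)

Compute gcd(25, 335):
335 = 13*25 + 10
25 = 2*10 + 5
10 = 2*5 + 0
The gcd is 5, not 1, hence no inverse exists.

no inverse exists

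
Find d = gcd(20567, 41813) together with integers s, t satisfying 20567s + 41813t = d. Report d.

1

Apply Euclid's algorithm to 41813 and 20567:
41813 = 2·20567 + 679
20567 = 30·679 + 197
679 = 3·197 + 88
197 = 2·88 + 21
88 = 4·21 + 4
21 = 5·4 + 1
4 = 4·1 + 0
gcd(20567, 41813) = 1.
Back-substituting:
1 = 21 − 5·4
1 = −5·88 + 21·21
1 = 21·197 − 47·88
1 = −47·679 + 162·197
1 = 162·20567 − 4907·679
1 = −4907·41813 + 9976·20567
So 1 = (-4907)·41813 + (9976)·20567.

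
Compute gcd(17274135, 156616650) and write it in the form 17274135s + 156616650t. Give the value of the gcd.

Euclidean algorithm:
156616650 = 9×17274135 + 1149435
17274135 = 15×1149435 + 32610
1149435 = 35×32610 + 8085
32610 = 4×8085 + 270
8085 = 29×270 + 255
270 = 1×255 + 15
255 = 17×15 + 0
gcd(17274135, 156616650) = 15.
Back-substituting:
15 = 270 − 255
15 = −8085 + 30·270
15 = 30·32610 − 121·8085
15 = −121·1149435 + 4265·32610
15 = 4265·17274135 − 64096·1149435
15 = −64096·156616650 + 581129·17274135
So 15 = (-64096)·156616650 + (581129)·17274135.

15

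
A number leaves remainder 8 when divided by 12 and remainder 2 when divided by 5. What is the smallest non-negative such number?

32

Write x = 8 + 12·k. Then 12·k ≡ 2 − 8 ≡ 4 (mod 5).
Need 12⁻¹ mod 5. Extended Euclid on (5, 2):
5 = 2·2 + 1
2 = 2·1 + 0
Back-substitute:
1 = 5 − 2·2
12⁻¹ ≡ 3 (mod 5), so k ≡ 3·4 ≡ 2 (mod 5).
x = 8 + 12·2 = 32.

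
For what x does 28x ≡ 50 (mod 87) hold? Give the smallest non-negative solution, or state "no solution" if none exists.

First find gcd(28, 87):
87 = 3×28 + 3
28 = 9×3 + 1
3 = 3×1 + 0
gcd = 1, so a unique solution mod 87 exists.
Back-substitute for the Bézout coefficients:
1 = 28 − 9·3
1 = −9·87 + 28·28
So 28·(28) ≡ 1 (mod 87), giving 28⁻¹ ≡ 28.
x ≡ 28⁻¹·50 ≡ 28·50 ≡ 8 (mod 87).

8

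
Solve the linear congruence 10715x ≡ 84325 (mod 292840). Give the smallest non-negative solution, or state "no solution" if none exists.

First find gcd(10715, 292840):
292840 = 27*10715 + 3535
10715 = 3*3535 + 110
3535 = 32*110 + 15
110 = 7*15 + 5
15 = 3*5 + 0
gcd = 5 and 5 | 84325, so solutions exist. Divide through by 5: 2143x ≡ 16865 (mod 58568).
Now find 2143⁻¹ mod 58568:
58568 = 27·2143 + 707
2143 = 3·707 + 22
707 = 32·22 + 3
22 = 7·3 + 1
3 = 3·1 + 0
Back-substitute:
1 = 22 − 7·3
1 = −7·707 + 225·22
1 = 225·2143 − 682·707
1 = −682·58568 + 18639·2143
So 2143⁻¹ ≡ 18639 (mod 58568).
Then x ≡ 18639·16865 ≡ 12279 (mod 58568); the smallest non-negative solution is x = 12279.

12279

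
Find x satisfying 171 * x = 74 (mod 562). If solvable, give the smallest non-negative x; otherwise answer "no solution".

546

First find gcd(171, 562):
562 = 3·171 + 49
171 = 3·49 + 24
49 = 2·24 + 1
24 = 24·1 + 0
gcd = 1, so a unique solution mod 562 exists.
Back-substitute for the Bézout coefficients:
1 = 49 − 2·24
1 = −2·171 + 7·49
1 = 7·562 − 23·171
So 171·(-23) ≡ 1 (mod 562), giving 171⁻¹ ≡ 539.
x ≡ 171⁻¹·74 ≡ 539·74 ≡ 546 (mod 562).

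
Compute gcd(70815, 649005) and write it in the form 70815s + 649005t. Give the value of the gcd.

Euclidean algorithm:
649005 = 9*70815 + 11670
70815 = 6*11670 + 795
11670 = 14*795 + 540
795 = 1*540 + 255
540 = 2*255 + 30
255 = 8*30 + 15
30 = 2*15 + 0
gcd(70815, 649005) = 15.
Express as a combination:
15 = 255 − 8·30
15 = −8·540 + 17·255
15 = 17·795 − 25·540
15 = −25·11670 + 367·795
15 = 367·70815 − 2227·11670
15 = −2227·649005 + 20410·70815
So 15 = (-2227)·649005 + (20410)·70815.

15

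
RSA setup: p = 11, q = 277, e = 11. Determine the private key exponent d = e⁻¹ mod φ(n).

251

φ(n) = (p−1)(q−1) = 10·276 = 2760.
Need d with 11·d ≡ 1 (mod 2760). Apply the extended Euclidean algorithm:
2760 = 250×11 + 10
11 = 1×10 + 1
10 = 10×1 + 0
Back-substitute:
1 = 11 − 10
1 = −2760 + 251·11
So 11·251 ≡ 1 (mod 2760), hence d = 251.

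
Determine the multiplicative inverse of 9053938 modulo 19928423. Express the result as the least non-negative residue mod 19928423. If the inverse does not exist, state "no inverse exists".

gcd(19928423, 9053938) by repeated division:
19928423 = 2*9053938 + 1820547
9053938 = 4*1820547 + 1771750
1820547 = 1*1771750 + 48797
1771750 = 36*48797 + 15058
48797 = 3*15058 + 3623
15058 = 4*3623 + 566
3623 = 6*566 + 227
566 = 2*227 + 112
227 = 2*112 + 3
112 = 37*3 + 1
3 = 3*1 + 0
gcd = 1, so the inverse exists. Back-substitute:
1 = 112 − 37·3
1 = −37·227 + 75·112
1 = 75·566 − 187·227
1 = −187·3623 + 1197·566
1 = 1197·15058 − 4975·3623
1 = −4975·48797 + 16122·15058
1 = 16122·1771750 − 585367·48797
1 = −585367·1820547 + 601489·1771750
1 = 601489·9053938 − 2991323·1820547
1 = −2991323·19928423 + 6584135·9053938
So 9053938·6584135 ≡ 1 (mod 19928423).

6584135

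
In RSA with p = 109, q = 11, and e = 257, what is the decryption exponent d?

353

φ(n) = (p−1)(q−1) = 108·10 = 1080.
Need d with 257·d ≡ 1 (mod 1080). Apply the extended Euclidean algorithm:
1080 = 4*257 + 52
257 = 4*52 + 49
52 = 1*49 + 3
49 = 16*3 + 1
3 = 3*1 + 0
Back-substitute:
1 = 49 − 16·3
1 = −16·52 + 17·49
1 = 17·257 − 84·52
1 = −84·1080 + 353·257
So 257·353 ≡ 1 (mod 1080), hence d = 353.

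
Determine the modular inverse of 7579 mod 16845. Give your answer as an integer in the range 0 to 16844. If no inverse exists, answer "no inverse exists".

Run Euclid on (16845, 7579):
16845 = 2·7579 + 1687
7579 = 4·1687 + 831
1687 = 2·831 + 25
831 = 33·25 + 6
25 = 4·6 + 1
6 = 6·1 + 0
gcd = 1, so the inverse exists. Back-substitute:
1 = 25 − 4·6
1 = −4·831 + 133·25
1 = 133·1687 − 270·831
1 = −270·7579 + 1213·1687
1 = 1213·16845 − 2696·7579
So 7579·(-2696) ≡ 1 (mod 16845), and -2696 ≡ 14149 (mod 16845).

14149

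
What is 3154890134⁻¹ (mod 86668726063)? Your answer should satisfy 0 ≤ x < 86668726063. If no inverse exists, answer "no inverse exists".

83624916187

Run Euclid on (86668726063, 3154890134):
86668726063 = 27×3154890134 + 1486692445
3154890134 = 2×1486692445 + 181505244
1486692445 = 8×181505244 + 34650493
181505244 = 5×34650493 + 8252779
34650493 = 4×8252779 + 1639377
8252779 = 5×1639377 + 55894
1639377 = 29×55894 + 18451
55894 = 3×18451 + 541
18451 = 34×541 + 57
541 = 9×57 + 28
57 = 2×28 + 1
28 = 28×1 + 0
Since gcd(3154890134, 86668726063) = 1, back-substitute to write 1 as a combination:
1 = 57 − 2·28
1 = −2·541 + 19·57
1 = 19·18451 − 648·541
1 = −648·55894 + 1963·18451
1 = 1963·1639377 − 57575·55894
1 = −57575·8252779 + 289838·1639377
1 = 289838·34650493 − 1216927·8252779
1 = −1216927·181505244 + 6374473·34650493
1 = 6374473·1486692445 − 52212711·181505244
1 = −52212711·3154890134 + 110799895·1486692445
1 = 110799895·86668726063 − 3043809876·3154890134
Hence 3154890134⁻¹ ≡ -3043809876 ≡ 83624916187 (mod 86668726063).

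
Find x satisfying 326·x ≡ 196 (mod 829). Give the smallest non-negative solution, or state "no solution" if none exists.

First find gcd(326, 829):
829 = 2×326 + 177
326 = 1×177 + 149
177 = 1×149 + 28
149 = 5×28 + 9
28 = 3×9 + 1
9 = 9×1 + 0
gcd = 1, so a unique solution mod 829 exists.
Back-substitute for the Bézout coefficients:
1 = 28 − 3·9
1 = −3·149 + 16·28
1 = 16·177 − 19·149
1 = −19·326 + 35·177
1 = 35·829 − 89·326
So 326·(-89) ≡ 1 (mod 829), giving 326⁻¹ ≡ 740.
x ≡ 326⁻¹·196 ≡ 740·196 ≡ 794 (mod 829).

794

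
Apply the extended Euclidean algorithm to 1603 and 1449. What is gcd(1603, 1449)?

Euclidean algorithm:
1603 = 1·1449 + 154
1449 = 9·154 + 63
154 = 2·63 + 28
63 = 2·28 + 7
28 = 4·7 + 0
gcd(1603, 1449) = 7.
Back-substituting:
7 = 63 − 2·28
7 = −2·154 + 5·63
7 = 5·1449 − 47·154
7 = −47·1603 + 52·1449
So 7 = (-47)·1603 + (52)·1449.

7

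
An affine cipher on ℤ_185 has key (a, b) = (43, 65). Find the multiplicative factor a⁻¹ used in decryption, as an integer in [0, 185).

Extended Euclidean algorithm:
185 = 4*43 + 13
43 = 3*13 + 4
13 = 3*4 + 1
4 = 4*1 + 0
Since gcd(43, 185) = 1, back-substitute to write 1 as a combination:
1 = 13 − 3·4
1 = −3·43 + 10·13
1 = 10·185 − 43·43
So 43·(-43) ≡ 1 (mod 185), and -43 ≡ 142 (mod 185).

142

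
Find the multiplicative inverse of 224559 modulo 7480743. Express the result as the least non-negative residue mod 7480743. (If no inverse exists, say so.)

Compute gcd(224559, 7480743):
7480743 = 33*224559 + 70296
224559 = 3*70296 + 13671
70296 = 5*13671 + 1941
13671 = 7*1941 + 84
1941 = 23*84 + 9
84 = 9*9 + 3
9 = 3*3 + 0
Since gcd = 3 > 1, 224559 is not a unit mod 7480743.

no inverse exists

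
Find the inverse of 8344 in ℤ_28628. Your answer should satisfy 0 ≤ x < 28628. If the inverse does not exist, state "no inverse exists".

Euclidean algorithm on 28628, 8344:
28628 = 3*8344 + 3596
8344 = 2*3596 + 1152
3596 = 3*1152 + 140
1152 = 8*140 + 32
140 = 4*32 + 12
32 = 2*12 + 8
12 = 1*8 + 4
8 = 2*4 + 0
The gcd is 4, not 1, hence no inverse exists.

no inverse exists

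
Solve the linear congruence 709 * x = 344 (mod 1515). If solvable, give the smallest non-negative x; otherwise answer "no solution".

First find gcd(709, 1515):
1515 = 2×709 + 97
709 = 7×97 + 30
97 = 3×30 + 7
30 = 4×7 + 2
7 = 3×2 + 1
2 = 2×1 + 0
gcd = 1, so a unique solution mod 1515 exists.
Back-substitute for the Bézout coefficients:
1 = 7 − 3·2
1 = −3·30 + 13·7
1 = 13·97 − 42·30
1 = −42·709 + 307·97
1 = 307·1515 − 656·709
So 709·(-656) ≡ 1 (mod 1515), giving 709⁻¹ ≡ 859.
x ≡ 709⁻¹·344 ≡ 859·344 ≡ 71 (mod 1515).

71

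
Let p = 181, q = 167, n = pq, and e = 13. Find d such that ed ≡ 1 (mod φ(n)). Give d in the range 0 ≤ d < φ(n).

φ(n) = (p−1)(q−1) = 180·166 = 29880.
Need d with 13·d ≡ 1 (mod 29880). Apply the extended Euclidean algorithm:
29880 = 2298*13 + 6
13 = 2*6 + 1
6 = 6*1 + 0
Back-substitute:
1 = 13 − 2·6
1 = −2·29880 + 4597·13
So 13·4597 ≡ 1 (mod 29880), hence d = 4597.

4597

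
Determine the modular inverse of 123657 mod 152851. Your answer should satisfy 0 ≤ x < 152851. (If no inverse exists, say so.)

71483

gcd(152851, 123657) by repeated division:
152851 = 1×123657 + 29194
123657 = 4×29194 + 6881
29194 = 4×6881 + 1670
6881 = 4×1670 + 201
1670 = 8×201 + 62
201 = 3×62 + 15
62 = 4×15 + 2
15 = 7×2 + 1
2 = 2×1 + 0
Since gcd(123657, 152851) = 1, back-substitute to write 1 as a combination:
1 = 15 − 7·2
1 = −7·62 + 29·15
1 = 29·201 − 94·62
1 = −94·1670 + 781·201
1 = 781·6881 − 3218·1670
1 = −3218·29194 + 13653·6881
1 = 13653·123657 − 57830·29194
1 = −57830·152851 + 71483·123657
So 123657·71483 ≡ 1 (mod 152851).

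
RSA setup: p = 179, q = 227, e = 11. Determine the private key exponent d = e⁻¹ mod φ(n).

φ(n) = (p−1)(q−1) = 178·226 = 40228.
Need d with 11·d ≡ 1 (mod 40228). Apply the extended Euclidean algorithm:
40228 = 3657·11 + 1
11 = 11·1 + 0
Back-substitute:
1 = 40228 − 3657·11
So 11·(-3657) ≡ 1 (mod 40228), hence d ≡ -3657 ≡ 36571 (mod 40228).

36571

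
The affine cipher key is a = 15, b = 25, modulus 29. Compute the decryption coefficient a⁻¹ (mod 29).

2

Run Euclid on (29, 15):
29 = 1×15 + 14
15 = 1×14 + 1
14 = 14×1 + 0
gcd = 1, so the inverse exists. Back-substitute:
1 = 15 − 14
1 = −29 + 2·15
So 15·2 ≡ 1 (mod 29).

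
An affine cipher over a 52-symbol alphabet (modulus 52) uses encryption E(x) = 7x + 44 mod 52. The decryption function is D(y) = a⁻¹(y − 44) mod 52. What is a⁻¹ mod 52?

15

Run Euclid on (52, 7):
52 = 7*7 + 3
7 = 2*3 + 1
3 = 3*1 + 0
gcd = 1, so the inverse exists. Back-substitute:
1 = 7 − 2·3
1 = −2·52 + 15·7
So 7·15 ≡ 1 (mod 52).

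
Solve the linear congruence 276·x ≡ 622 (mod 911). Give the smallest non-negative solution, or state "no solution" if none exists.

First find gcd(276, 911):
911 = 3*276 + 83
276 = 3*83 + 27
83 = 3*27 + 2
27 = 13*2 + 1
2 = 2*1 + 0
gcd = 1, so a unique solution mod 911 exists.
Back-substitute for the Bézout coefficients:
1 = 27 − 13·2
1 = −13·83 + 40·27
1 = 40·276 − 133·83
1 = −133·911 + 439·276
So 276·(439) ≡ 1 (mod 911), giving 276⁻¹ ≡ 439.
x ≡ 276⁻¹·622 ≡ 439·622 ≡ 669 (mod 911).

669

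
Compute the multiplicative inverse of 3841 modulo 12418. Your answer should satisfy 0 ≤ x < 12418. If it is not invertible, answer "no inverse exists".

12085

gcd(12418, 3841) by repeated division:
12418 = 3×3841 + 895
3841 = 4×895 + 261
895 = 3×261 + 112
261 = 2×112 + 37
112 = 3×37 + 1
37 = 37×1 + 0
Since gcd(3841, 12418) = 1, back-substitute to write 1 as a combination:
1 = 112 − 3·37
1 = −3·261 + 7·112
1 = 7·895 − 24·261
1 = −24·3841 + 103·895
1 = 103·12418 − 333·3841
Hence 3841⁻¹ ≡ -333 ≡ 12085 (mod 12418).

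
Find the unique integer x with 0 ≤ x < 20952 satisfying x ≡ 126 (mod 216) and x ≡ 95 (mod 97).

Write x = 126 + 216·k. Then 216·k ≡ 95 − 126 ≡ 66 (mod 97).
Need 216⁻¹ mod 97. Extended Euclid on (97, 22):
97 = 4×22 + 9
22 = 2×9 + 4
9 = 2×4 + 1
4 = 4×1 + 0
Back-substitute:
1 = 9 − 2·4
1 = −2·22 + 5·9
1 = 5·97 − 22·22
216⁻¹ ≡ 75 (mod 97), so k ≡ 75·66 ≡ 3 (mod 97).
x = 126 + 216·3 = 774.

774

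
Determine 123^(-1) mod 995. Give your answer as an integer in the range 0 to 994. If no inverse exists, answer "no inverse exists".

Run Euclid on (995, 123):
995 = 8·123 + 11
123 = 11·11 + 2
11 = 5·2 + 1
2 = 2·1 + 0
The gcd is 1. Working backward:
1 = 11 − 5·2
1 = −5·123 + 56·11
1 = 56·995 − 453·123
Hence 123⁻¹ ≡ -453 ≡ 542 (mod 995).

542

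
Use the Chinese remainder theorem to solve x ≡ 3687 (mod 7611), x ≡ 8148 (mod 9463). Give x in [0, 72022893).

44124654

Write x = 3687 + 7611·k. Then 7611·k ≡ 8148 − 3687 ≡ 4461 (mod 9463).
Need 7611⁻¹ mod 9463. Extended Euclid on (9463, 7611):
9463 = 1*7611 + 1852
7611 = 4*1852 + 203
1852 = 9*203 + 25
203 = 8*25 + 3
25 = 8*3 + 1
3 = 3*1 + 0
Back-substitute:
1 = 25 − 8·3
1 = −8·203 + 65·25
1 = 65·1852 − 593·203
1 = −593·7611 + 2437·1852
1 = 2437·9463 − 3030·7611
7611⁻¹ ≡ 6433 (mod 9463), so k ≡ 6433·4461 ≡ 5797 (mod 9463).
x = 3687 + 7611·5797 = 44124654.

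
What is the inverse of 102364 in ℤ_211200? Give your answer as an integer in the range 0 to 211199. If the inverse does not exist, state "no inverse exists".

Compute gcd(102364, 211200):
211200 = 2*102364 + 6472
102364 = 15*6472 + 5284
6472 = 1*5284 + 1188
5284 = 4*1188 + 532
1188 = 2*532 + 124
532 = 4*124 + 36
124 = 3*36 + 16
36 = 2*16 + 4
16 = 4*4 + 0
Since gcd = 4 > 1, 102364 is not a unit mod 211200.

no inverse exists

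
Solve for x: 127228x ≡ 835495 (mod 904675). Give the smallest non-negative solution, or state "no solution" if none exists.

547890

First find gcd(127228, 904675):
904675 = 7·127228 + 14079
127228 = 9·14079 + 517
14079 = 27·517 + 120
517 = 4·120 + 37
120 = 3·37 + 9
37 = 4·9 + 1
9 = 9·1 + 0
gcd = 1, so a unique solution mod 904675 exists.
Back-substitute for the Bézout coefficients:
1 = 37 − 4·9
1 = −4·120 + 13·37
1 = 13·517 − 56·120
1 = −56·14079 + 1525·517
1 = 1525·127228 − 13781·14079
1 = −13781·904675 + 97992·127228
So 127228·(97992) ≡ 1 (mod 904675), giving 127228⁻¹ ≡ 97992.
x ≡ 127228⁻¹·835495 ≡ 97992·835495 ≡ 547890 (mod 904675).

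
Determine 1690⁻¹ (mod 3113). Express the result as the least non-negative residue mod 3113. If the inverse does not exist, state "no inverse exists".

2087

Apply the Euclidean algorithm to 3113 and 1690:
3113 = 1×1690 + 1423
1690 = 1×1423 + 267
1423 = 5×267 + 88
267 = 3×88 + 3
88 = 29×3 + 1
3 = 3×1 + 0
The gcd is 1. Working backward:
1 = 88 − 29·3
1 = −29·267 + 88·88
1 = 88·1423 − 469·267
1 = −469·1690 + 557·1423
1 = 557·3113 − 1026·1690
So 1690·(-1026) ≡ 1 (mod 3113), and -1026 ≡ 2087 (mod 3113).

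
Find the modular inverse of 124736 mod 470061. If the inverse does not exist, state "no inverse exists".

76556

Apply the Euclidean algorithm to 470061 and 124736:
470061 = 3*124736 + 95853
124736 = 1*95853 + 28883
95853 = 3*28883 + 9204
28883 = 3*9204 + 1271
9204 = 7*1271 + 307
1271 = 4*307 + 43
307 = 7*43 + 6
43 = 7*6 + 1
6 = 6*1 + 0
gcd = 1, so the inverse exists. Back-substitute:
1 = 43 − 7·6
1 = −7·307 + 50·43
1 = 50·1271 − 207·307
1 = −207·9204 + 1499·1271
1 = 1499·28883 − 4704·9204
1 = −4704·95853 + 15611·28883
1 = 15611·124736 − 20315·95853
1 = −20315·470061 + 76556·124736
So 124736·76556 ≡ 1 (mod 470061).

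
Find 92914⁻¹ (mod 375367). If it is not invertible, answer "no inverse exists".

gcd(375367, 92914) by repeated division:
375367 = 4*92914 + 3711
92914 = 25*3711 + 139
3711 = 26*139 + 97
139 = 1*97 + 42
97 = 2*42 + 13
42 = 3*13 + 3
13 = 4*3 + 1
3 = 3*1 + 0
gcd = 1, so the inverse exists. Back-substitute:
1 = 13 − 4·3
1 = −4·42 + 13·13
1 = 13·97 − 30·42
1 = −30·139 + 43·97
1 = 43·3711 − 1148·139
1 = −1148·92914 + 28743·3711
1 = 28743·375367 − 116120·92914
Thus 92914·(-116120) ≡ 1 (mod 375367); reducing, -116120 mod 375367 = 259247.

259247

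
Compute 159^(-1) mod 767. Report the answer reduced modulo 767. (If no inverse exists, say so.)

Apply the Euclidean algorithm to 767 and 159:
767 = 4×159 + 131
159 = 1×131 + 28
131 = 4×28 + 19
28 = 1×19 + 9
19 = 2×9 + 1
9 = 9×1 + 0
Since gcd(159, 767) = 1, back-substitute to write 1 as a combination:
1 = 19 − 2·9
1 = −2·28 + 3·19
1 = 3·131 − 14·28
1 = −14·159 + 17·131
1 = 17·767 − 82·159
Hence 159⁻¹ ≡ -82 ≡ 685 (mod 767).

685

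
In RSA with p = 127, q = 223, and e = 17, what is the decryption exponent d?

φ(n) = (p−1)(q−1) = 126·222 = 27972.
Need d with 17·d ≡ 1 (mod 27972). Apply the extended Euclidean algorithm:
27972 = 1645×17 + 7
17 = 2×7 + 3
7 = 2×3 + 1
3 = 3×1 + 0
Back-substitute:
1 = 7 − 2·3
1 = −2·17 + 5·7
1 = 5·27972 − 8227·17
So 17·(-8227) ≡ 1 (mod 27972), hence d ≡ -8227 ≡ 19745 (mod 27972).

19745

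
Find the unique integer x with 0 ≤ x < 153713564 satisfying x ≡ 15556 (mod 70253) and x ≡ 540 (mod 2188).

Write x = 15556 + 70253·k. Then 70253·k ≡ 540 − 15556 ≡ 300 (mod 2188).
Need 70253⁻¹ mod 2188. Extended Euclid on (2188, 237):
2188 = 9·237 + 55
237 = 4·55 + 17
55 = 3·17 + 4
17 = 4·4 + 1
4 = 4·1 + 0
Back-substitute:
1 = 17 − 4·4
1 = −4·55 + 13·17
1 = 13·237 − 56·55
1 = −56·2188 + 517·237
70253⁻¹ ≡ 517 (mod 2188), so k ≡ 517·300 ≡ 1940 (mod 2188).
x = 15556 + 70253·1940 = 136306376.

136306376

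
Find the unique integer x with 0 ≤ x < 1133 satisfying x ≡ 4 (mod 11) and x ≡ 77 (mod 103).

180

Write x = 4 + 11·k. Then 11·k ≡ 77 − 4 ≡ 73 (mod 103).
Need 11⁻¹ mod 103. Extended Euclid on (103, 11):
103 = 9×11 + 4
11 = 2×4 + 3
4 = 1×3 + 1
3 = 3×1 + 0
Back-substitute:
1 = 4 − 3
1 = −11 + 3·4
1 = 3·103 − 28·11
11⁻¹ ≡ 75 (mod 103), so k ≡ 75·73 ≡ 16 (mod 103).
x = 4 + 11·16 = 180.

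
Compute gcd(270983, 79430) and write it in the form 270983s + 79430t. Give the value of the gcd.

1

Euclidean algorithm:
270983 = 3×79430 + 32693
79430 = 2×32693 + 14044
32693 = 2×14044 + 4605
14044 = 3×4605 + 229
4605 = 20×229 + 25
229 = 9×25 + 4
25 = 6×4 + 1
4 = 4×1 + 0
gcd(270983, 79430) = 1.
Working backward:
1 = 25 − 6·4
1 = −6·229 + 55·25
1 = 55·4605 − 1106·229
1 = −1106·14044 + 3373·4605
1 = 3373·32693 − 7852·14044
1 = −7852·79430 + 19077·32693
1 = 19077·270983 − 65083·79430
So 1 = (19077)·270983 + (-65083)·79430.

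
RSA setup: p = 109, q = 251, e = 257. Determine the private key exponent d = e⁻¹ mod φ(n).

14393

φ(n) = (p−1)(q−1) = 108·250 = 27000.
Need d with 257·d ≡ 1 (mod 27000). Apply the extended Euclidean algorithm:
27000 = 105·257 + 15
257 = 17·15 + 2
15 = 7·2 + 1
2 = 2·1 + 0
Back-substitute:
1 = 15 − 7·2
1 = −7·257 + 120·15
1 = 120·27000 − 12607·257
So 257·(-12607) ≡ 1 (mod 27000), hence d ≡ -12607 ≡ 14393 (mod 27000).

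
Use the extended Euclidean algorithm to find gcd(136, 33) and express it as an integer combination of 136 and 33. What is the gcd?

1

Euclidean algorithm:
136 = 4×33 + 4
33 = 8×4 + 1
4 = 4×1 + 0
gcd(136, 33) = 1.
Back-substituting:
1 = 33 − 8·4
1 = −8·136 + 33·33
So 1 = (-8)·136 + (33)·33.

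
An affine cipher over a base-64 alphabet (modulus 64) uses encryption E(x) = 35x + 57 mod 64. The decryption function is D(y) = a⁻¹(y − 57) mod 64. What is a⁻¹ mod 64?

gcd(64, 35) by repeated division:
64 = 1*35 + 29
35 = 1*29 + 6
29 = 4*6 + 5
6 = 1*5 + 1
5 = 5*1 + 0
gcd = 1, so the inverse exists. Back-substitute:
1 = 6 − 5
1 = −29 + 5·6
1 = 5·35 − 6·29
1 = −6·64 + 11·35
So 35·11 ≡ 1 (mod 64).

11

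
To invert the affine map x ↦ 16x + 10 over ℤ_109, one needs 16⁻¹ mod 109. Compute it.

Extended Euclidean algorithm:
109 = 6*16 + 13
16 = 1*13 + 3
13 = 4*3 + 1
3 = 3*1 + 0
gcd = 1, so the inverse exists. Back-substitute:
1 = 13 − 4·3
1 = −4·16 + 5·13
1 = 5·109 − 34·16
Hence 16⁻¹ ≡ -34 ≡ 75 (mod 109).

75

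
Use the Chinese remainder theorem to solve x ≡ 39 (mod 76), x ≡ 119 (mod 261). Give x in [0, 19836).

4295

Write x = 39 + 76·k. Then 76·k ≡ 119 − 39 ≡ 80 (mod 261).
Need 76⁻¹ mod 261. Extended Euclid on (261, 76):
261 = 3*76 + 33
76 = 2*33 + 10
33 = 3*10 + 3
10 = 3*3 + 1
3 = 3*1 + 0
Back-substitute:
1 = 10 − 3·3
1 = −3·33 + 10·10
1 = 10·76 − 23·33
1 = −23·261 + 79·76
76⁻¹ ≡ 79 (mod 261), so k ≡ 79·80 ≡ 56 (mod 261).
x = 39 + 76·56 = 4295.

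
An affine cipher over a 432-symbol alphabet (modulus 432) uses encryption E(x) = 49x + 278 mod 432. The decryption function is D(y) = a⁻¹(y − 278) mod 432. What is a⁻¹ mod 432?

97

gcd(432, 49) by repeated division:
432 = 8·49 + 40
49 = 1·40 + 9
40 = 4·9 + 4
9 = 2·4 + 1
4 = 4·1 + 0
gcd = 1, so the inverse exists. Back-substitute:
1 = 9 − 2·4
1 = −2·40 + 9·9
1 = 9·49 − 11·40
1 = −11·432 + 97·49
So 49·97 ≡ 1 (mod 432).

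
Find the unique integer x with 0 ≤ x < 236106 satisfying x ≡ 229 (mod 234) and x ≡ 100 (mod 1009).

Write x = 229 + 234·k. Then 234·k ≡ 100 − 229 ≡ 880 (mod 1009).
Need 234⁻¹ mod 1009. Extended Euclid on (1009, 234):
1009 = 4*234 + 73
234 = 3*73 + 15
73 = 4*15 + 13
15 = 1*13 + 2
13 = 6*2 + 1
2 = 2*1 + 0
Back-substitute:
1 = 13 − 6·2
1 = −6·15 + 7·13
1 = 7·73 − 34·15
1 = −34·234 + 109·73
1 = 109·1009 − 470·234
234⁻¹ ≡ 539 (mod 1009), so k ≡ 539·880 ≡ 90 (mod 1009).
x = 229 + 234·90 = 21289.

21289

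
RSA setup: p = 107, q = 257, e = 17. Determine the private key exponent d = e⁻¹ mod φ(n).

6385

φ(n) = (p−1)(q−1) = 106·256 = 27136.
Need d with 17·d ≡ 1 (mod 27136). Apply the extended Euclidean algorithm:
27136 = 1596·17 + 4
17 = 4·4 + 1
4 = 4·1 + 0
Back-substitute:
1 = 17 − 4·4
1 = −4·27136 + 6385·17
So 17·6385 ≡ 1 (mod 27136), hence d = 6385.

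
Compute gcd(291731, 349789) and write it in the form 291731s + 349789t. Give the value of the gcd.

11

Repeated division:
349789 = 1*291731 + 58058
291731 = 5*58058 + 1441
58058 = 40*1441 + 418
1441 = 3*418 + 187
418 = 2*187 + 44
187 = 4*44 + 11
44 = 4*11 + 0
gcd(291731, 349789) = 11.
Working backward:
11 = 187 − 4·44
11 = −4·418 + 9·187
11 = 9·1441 − 31·418
11 = −31·58058 + 1249·1441
11 = 1249·291731 − 6276·58058
11 = −6276·349789 + 7525·291731
So 11 = (-6276)·349789 + (7525)·291731.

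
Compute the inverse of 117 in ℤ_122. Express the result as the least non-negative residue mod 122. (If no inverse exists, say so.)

73

gcd(122, 117) by repeated division:
122 = 1·117 + 5
117 = 23·5 + 2
5 = 2·2 + 1
2 = 2·1 + 0
Since gcd(117, 122) = 1, back-substitute to write 1 as a combination:
1 = 5 − 2·2
1 = −2·117 + 47·5
1 = 47·122 − 49·117
So 117·(-49) ≡ 1 (mod 122), and -49 ≡ 73 (mod 122).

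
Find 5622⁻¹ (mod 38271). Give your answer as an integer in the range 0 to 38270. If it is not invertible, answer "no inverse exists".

no inverse exists

Compute gcd(5622, 38271):
38271 = 6*5622 + 4539
5622 = 1*4539 + 1083
4539 = 4*1083 + 207
1083 = 5*207 + 48
207 = 4*48 + 15
48 = 3*15 + 3
15 = 5*3 + 0
The gcd is 3, not 1, hence no inverse exists.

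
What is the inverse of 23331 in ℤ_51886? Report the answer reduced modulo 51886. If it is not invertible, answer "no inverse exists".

15683

Run Euclid on (51886, 23331):
51886 = 2·23331 + 5224
23331 = 4·5224 + 2435
5224 = 2·2435 + 354
2435 = 6·354 + 311
354 = 1·311 + 43
311 = 7·43 + 10
43 = 4·10 + 3
10 = 3·3 + 1
3 = 3·1 + 0
Since gcd(23331, 51886) = 1, back-substitute to write 1 as a combination:
1 = 10 − 3·3
1 = −3·43 + 13·10
1 = 13·311 − 94·43
1 = −94·354 + 107·311
1 = 107·2435 − 736·354
1 = −736·5224 + 1579·2435
1 = 1579·23331 − 7052·5224
1 = −7052·51886 + 15683·23331
So 23331·15683 ≡ 1 (mod 51886).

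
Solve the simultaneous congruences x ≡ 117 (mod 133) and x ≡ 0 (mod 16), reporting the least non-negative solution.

2112

Write x = 117 + 133·k. Then 133·k ≡ 0 − 117 ≡ 11 (mod 16).
Need 133⁻¹ mod 16. Extended Euclid on (16, 5):
16 = 3*5 + 1
5 = 5*1 + 0
Back-substitute:
1 = 16 − 3·5
133⁻¹ ≡ 13 (mod 16), so k ≡ 13·11 ≡ 15 (mod 16).
x = 117 + 133·15 = 2112.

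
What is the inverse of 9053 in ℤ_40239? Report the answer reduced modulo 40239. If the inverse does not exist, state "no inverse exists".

11681

Extended Euclidean algorithm:
40239 = 4*9053 + 4027
9053 = 2*4027 + 999
4027 = 4*999 + 31
999 = 32*31 + 7
31 = 4*7 + 3
7 = 2*3 + 1
3 = 3*1 + 0
The gcd is 1. Working backward:
1 = 7 − 2·3
1 = −2·31 + 9·7
1 = 9·999 − 290·31
1 = −290·4027 + 1169·999
1 = 1169·9053 − 2628·4027
1 = −2628·40239 + 11681·9053
So 9053·11681 ≡ 1 (mod 40239).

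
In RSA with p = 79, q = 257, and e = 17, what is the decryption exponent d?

5873

φ(n) = (p−1)(q−1) = 78·256 = 19968.
Need d with 17·d ≡ 1 (mod 19968). Apply the extended Euclidean algorithm:
19968 = 1174·17 + 10
17 = 1·10 + 7
10 = 1·7 + 3
7 = 2·3 + 1
3 = 3·1 + 0
Back-substitute:
1 = 7 − 2·3
1 = −2·10 + 3·7
1 = 3·17 − 5·10
1 = −5·19968 + 5873·17
So 17·5873 ≡ 1 (mod 19968), hence d = 5873.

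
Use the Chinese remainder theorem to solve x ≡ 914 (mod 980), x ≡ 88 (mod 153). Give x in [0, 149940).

Write x = 914 + 980·k. Then 980·k ≡ 88 − 914 ≡ 92 (mod 153).
Need 980⁻¹ mod 153. Extended Euclid on (153, 62):
153 = 2×62 + 29
62 = 2×29 + 4
29 = 7×4 + 1
4 = 4×1 + 0
Back-substitute:
1 = 29 − 7·4
1 = −7·62 + 15·29
1 = 15·153 − 37·62
980⁻¹ ≡ 116 (mod 153), so k ≡ 116·92 ≡ 115 (mod 153).
x = 914 + 980·115 = 113614.

113614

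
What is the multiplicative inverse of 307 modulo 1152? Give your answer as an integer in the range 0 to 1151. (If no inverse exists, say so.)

379

Extended Euclidean algorithm:
1152 = 3*307 + 231
307 = 1*231 + 76
231 = 3*76 + 3
76 = 25*3 + 1
3 = 3*1 + 0
The gcd is 1. Working backward:
1 = 76 − 25·3
1 = −25·231 + 76·76
1 = 76·307 − 101·231
1 = −101·1152 + 379·307
So 307·379 ≡ 1 (mod 1152).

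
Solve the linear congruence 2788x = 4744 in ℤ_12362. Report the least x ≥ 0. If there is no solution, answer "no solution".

First find gcd(2788, 12362):
12362 = 4×2788 + 1210
2788 = 2×1210 + 368
1210 = 3×368 + 106
368 = 3×106 + 50
106 = 2×50 + 6
50 = 8×6 + 2
6 = 3×2 + 0
gcd = 2 and 2 | 4744, so solutions exist. Divide through by 2: 1394x ≡ 2372 (mod 6181).
Now find 1394⁻¹ mod 6181:
6181 = 4*1394 + 605
1394 = 2*605 + 184
605 = 3*184 + 53
184 = 3*53 + 25
53 = 2*25 + 3
25 = 8*3 + 1
3 = 3*1 + 0
Back-substitute:
1 = 25 − 8·3
1 = −8·53 + 17·25
1 = 17·184 − 59·53
1 = −59·605 + 194·184
1 = 194·1394 − 447·605
1 = −447·6181 + 1982·1394
So 1394⁻¹ ≡ 1982 (mod 6181).
Then x ≡ 1982·2372 ≡ 3744 (mod 6181); the smallest non-negative solution is x = 3744.

3744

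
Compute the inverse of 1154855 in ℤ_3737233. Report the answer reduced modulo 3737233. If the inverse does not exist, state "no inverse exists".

1217368

gcd(3737233, 1154855) by repeated division:
3737233 = 3×1154855 + 272668
1154855 = 4×272668 + 64183
272668 = 4×64183 + 15936
64183 = 4×15936 + 439
15936 = 36×439 + 132
439 = 3×132 + 43
132 = 3×43 + 3
43 = 14×3 + 1
3 = 3×1 + 0
gcd = 1, so the inverse exists. Back-substitute:
1 = 43 − 14·3
1 = −14·132 + 43·43
1 = 43·439 − 143·132
1 = −143·15936 + 5191·439
1 = 5191·64183 − 20907·15936
1 = −20907·272668 + 88819·64183
1 = 88819·1154855 − 376183·272668
1 = −376183·3737233 + 1217368·1154855
So 1154855·1217368 ≡ 1 (mod 3737233).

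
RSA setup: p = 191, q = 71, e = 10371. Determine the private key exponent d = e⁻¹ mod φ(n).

5231

φ(n) = (p−1)(q−1) = 190·70 = 13300.
Need d with 10371·d ≡ 1 (mod 13300). Apply the extended Euclidean algorithm:
13300 = 1×10371 + 2929
10371 = 3×2929 + 1584
2929 = 1×1584 + 1345
1584 = 1×1345 + 239
1345 = 5×239 + 150
239 = 1×150 + 89
150 = 1×89 + 61
89 = 1×61 + 28
61 = 2×28 + 5
28 = 5×5 + 3
5 = 1×3 + 2
3 = 1×2 + 1
2 = 2×1 + 0
Back-substitute:
1 = 3 − 2
1 = −5 + 2·3
1 = 2·28 − 11·5
1 = −11·61 + 24·28
1 = 24·89 − 35·61
1 = −35·150 + 59·89
1 = 59·239 − 94·150
1 = −94·1345 + 529·239
1 = 529·1584 − 623·1345
1 = −623·2929 + 1152·1584
1 = 1152·10371 − 4079·2929
1 = −4079·13300 + 5231·10371
So 10371·5231 ≡ 1 (mod 13300), hence d = 5231.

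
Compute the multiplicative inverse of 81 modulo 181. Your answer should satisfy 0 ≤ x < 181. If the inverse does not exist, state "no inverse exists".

38

Run Euclid on (181, 81):
181 = 2·81 + 19
81 = 4·19 + 5
19 = 3·5 + 4
5 = 1·4 + 1
4 = 4·1 + 0
gcd = 1, so the inverse exists. Back-substitute:
1 = 5 − 4
1 = −19 + 4·5
1 = 4·81 − 17·19
1 = −17·181 + 38·81
So 81·38 ≡ 1 (mod 181).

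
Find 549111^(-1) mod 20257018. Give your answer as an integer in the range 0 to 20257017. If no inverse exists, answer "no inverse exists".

11917757

Run Euclid on (20257018, 549111):
20257018 = 36*549111 + 489022
549111 = 1*489022 + 60089
489022 = 8*60089 + 8310
60089 = 7*8310 + 1919
8310 = 4*1919 + 634
1919 = 3*634 + 17
634 = 37*17 + 5
17 = 3*5 + 2
5 = 2*2 + 1
2 = 2*1 + 0
Since gcd(549111, 20257018) = 1, back-substitute to write 1 as a combination:
1 = 5 − 2·2
1 = −2·17 + 7·5
1 = 7·634 − 261·17
1 = −261·1919 + 790·634
1 = 790·8310 − 3421·1919
1 = −3421·60089 + 24737·8310
1 = 24737·489022 − 201317·60089
1 = −201317·549111 + 226054·489022
1 = 226054·20257018 − 8339261·549111
Thus 549111·(-8339261) ≡ 1 (mod 20257018); reducing, -8339261 mod 20257018 = 11917757.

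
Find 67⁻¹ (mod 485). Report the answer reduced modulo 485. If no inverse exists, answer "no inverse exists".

Apply the Euclidean algorithm to 485 and 67:
485 = 7*67 + 16
67 = 4*16 + 3
16 = 5*3 + 1
3 = 3*1 + 0
The gcd is 1. Working backward:
1 = 16 − 5·3
1 = −5·67 + 21·16
1 = 21·485 − 152·67
Hence 67⁻¹ ≡ -152 ≡ 333 (mod 485).

333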